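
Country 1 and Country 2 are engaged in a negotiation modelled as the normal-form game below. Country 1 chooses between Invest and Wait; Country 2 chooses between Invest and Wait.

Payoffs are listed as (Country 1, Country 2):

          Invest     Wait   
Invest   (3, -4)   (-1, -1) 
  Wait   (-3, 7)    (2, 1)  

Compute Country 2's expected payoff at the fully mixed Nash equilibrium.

-1/3

First find p, the probability Country 1 plays Invest, from Country 2's indifference between Invest and Wait: −4p + 7(1−p) = −p + (1−p), giving p = 2/3.
Since Country 2 is indifferent in equilibrium, Country 2's expected payoff equals the payoff from either column against (2/3, 1/3). Using Invest: −4(2/3) + 7(1/3) = -1/3.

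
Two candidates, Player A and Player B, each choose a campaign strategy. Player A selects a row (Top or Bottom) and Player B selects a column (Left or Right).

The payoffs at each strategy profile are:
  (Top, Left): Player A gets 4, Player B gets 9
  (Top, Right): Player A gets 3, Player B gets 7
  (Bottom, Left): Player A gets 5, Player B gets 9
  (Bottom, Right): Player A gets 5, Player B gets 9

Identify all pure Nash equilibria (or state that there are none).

(Top, Left): Player A prefers Bottom (5 > 4) — not an equilibrium.
(Top, Right): Player A prefers Bottom (5 > 3); Player B prefers Left (9 > 7) — not an equilibrium.
(Bottom, Left): Player A gets 5 ≥ 4 from Top, and Player B gets 9 ≥ 9 from Right — Nash equilibrium.
(Bottom, Right): Player A gets 5 ≥ 3 from Top, and Player B gets 9 ≥ 9 from Left — Nash equilibrium.

(Bottom, Left) and (Bottom, Right)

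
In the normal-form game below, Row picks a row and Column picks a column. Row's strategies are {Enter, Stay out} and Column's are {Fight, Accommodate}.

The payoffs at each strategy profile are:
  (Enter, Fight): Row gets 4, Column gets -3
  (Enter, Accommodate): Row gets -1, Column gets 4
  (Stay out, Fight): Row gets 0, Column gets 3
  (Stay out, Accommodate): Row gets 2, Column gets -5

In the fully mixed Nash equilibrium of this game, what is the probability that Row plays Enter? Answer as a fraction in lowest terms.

8/15

Let x be the probability that Row plays Enter. In a completely mixed equilibrium, Column must be indifferent between Fight and Accommodate.
Column's expected payoff from Fight is −3x + 3(1−x); from Accommodate it is 4x − 5(1−x).
Setting these equal: −6x + 3 = 9x − 5, so x = 8/15.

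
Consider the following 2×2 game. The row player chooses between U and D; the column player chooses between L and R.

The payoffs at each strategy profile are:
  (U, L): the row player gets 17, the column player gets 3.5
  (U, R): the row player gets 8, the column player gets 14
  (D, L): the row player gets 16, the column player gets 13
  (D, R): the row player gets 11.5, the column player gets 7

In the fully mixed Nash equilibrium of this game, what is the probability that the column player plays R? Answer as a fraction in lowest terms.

Let y be the probability that the column player plays L. In a completely mixed equilibrium, the row player must be indifferent between U and D.
The row player's expected payoff from U is 17y + 8(1−y); from D it is 16y + 11.5(1−y).
Setting these equal: 9y + 8 = 4.5y + 11.5, so y = 7/9.
Therefore the column player plays R with probability 1 − 7/9 = 2/9.

2/9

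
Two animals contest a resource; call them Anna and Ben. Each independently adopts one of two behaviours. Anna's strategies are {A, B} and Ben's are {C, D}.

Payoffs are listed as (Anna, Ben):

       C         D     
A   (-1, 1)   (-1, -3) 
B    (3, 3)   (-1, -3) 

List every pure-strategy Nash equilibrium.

(B, C)

(A, C): Anna prefers B (3 > -1) — not an equilibrium.
(A, D): Ben prefers C (1 > -3) — not an equilibrium.
(B, C): Anna gets 3 ≥ -1 from A, and Ben gets 3 ≥ -3 from D — Nash equilibrium.
(B, D): Ben prefers C (3 > -3) — not an equilibrium.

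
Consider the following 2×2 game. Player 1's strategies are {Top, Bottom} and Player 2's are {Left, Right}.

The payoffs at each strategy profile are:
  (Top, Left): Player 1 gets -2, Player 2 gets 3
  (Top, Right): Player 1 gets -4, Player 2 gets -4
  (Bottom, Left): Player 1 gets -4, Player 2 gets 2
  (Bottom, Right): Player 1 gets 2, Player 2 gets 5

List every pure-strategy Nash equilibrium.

(Top, Left): Player 1 gets -2 ≥ -4 from Bottom, and Player 2 gets 3 ≥ -4 from Right — Nash equilibrium.
(Top, Right): Player 1 prefers Bottom (2 > -4); Player 2 prefers Left (3 > -4) — not an equilibrium.
(Bottom, Left): Player 1 prefers Top (-2 > -4); Player 2 prefers Right (5 > 2) — not an equilibrium.
(Bottom, Right): Player 1 gets 2 ≥ -4 from Top, and Player 2 gets 5 ≥ 2 from Left — Nash equilibrium.

(Top, Left) and (Bottom, Right)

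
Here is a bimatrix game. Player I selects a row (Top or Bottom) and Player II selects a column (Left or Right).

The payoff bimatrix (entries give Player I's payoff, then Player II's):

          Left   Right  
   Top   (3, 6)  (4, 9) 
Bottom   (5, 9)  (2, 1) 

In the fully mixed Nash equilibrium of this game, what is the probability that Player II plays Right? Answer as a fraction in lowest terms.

Let y be the probability that Player II plays Left. In a completely mixed equilibrium, Player I must be indifferent between Top and Bottom.
Player I's expected payoff from Top is 3y + 4(1−y); from Bottom it is 5y + 2(1−y).
Setting these equal: −y + 4 = 3y + 2, so y = 1/2.
Therefore Player II plays Right with probability 1 − 1/2 = 1/2.

1/2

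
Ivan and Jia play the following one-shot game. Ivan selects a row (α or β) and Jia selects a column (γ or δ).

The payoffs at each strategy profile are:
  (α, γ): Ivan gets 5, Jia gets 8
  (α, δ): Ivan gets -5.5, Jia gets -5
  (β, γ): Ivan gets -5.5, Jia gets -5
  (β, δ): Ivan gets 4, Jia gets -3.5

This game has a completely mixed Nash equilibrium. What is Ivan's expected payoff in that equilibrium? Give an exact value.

First find y, the probability Jia plays γ, from Ivan's indifference between α and β: 5y − 5.5(1−y) = −5.5y + 4(1−y), giving y = 19/40.
Since Ivan is indifferent in equilibrium, Ivan's expected payoff equals the payoff from either row against (19/40, 21/40). Using α: 5(19/40) − 5.5(21/40) = -41/80.

-41/80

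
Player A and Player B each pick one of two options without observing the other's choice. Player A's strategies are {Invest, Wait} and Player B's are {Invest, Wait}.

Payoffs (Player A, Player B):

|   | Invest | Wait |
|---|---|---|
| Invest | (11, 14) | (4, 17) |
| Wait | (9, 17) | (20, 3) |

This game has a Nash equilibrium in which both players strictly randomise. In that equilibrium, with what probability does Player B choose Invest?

8/9

Let y be the probability that Player B plays Invest. In a completely mixed equilibrium, Player A must be indifferent between Invest and Wait.
Player A's expected payoff from Invest is 11y + 4(1−y); from Wait it is 9y + 20(1−y).
Setting these equal: 7y + 4 = −11y + 20, so y = 8/9.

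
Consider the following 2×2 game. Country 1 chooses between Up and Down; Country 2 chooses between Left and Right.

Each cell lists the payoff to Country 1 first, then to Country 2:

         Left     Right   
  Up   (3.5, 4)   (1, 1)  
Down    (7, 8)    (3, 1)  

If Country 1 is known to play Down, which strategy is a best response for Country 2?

Left

Against Down, Country 2 earns 8 from Left and 1 from Right.
So Left is the best response.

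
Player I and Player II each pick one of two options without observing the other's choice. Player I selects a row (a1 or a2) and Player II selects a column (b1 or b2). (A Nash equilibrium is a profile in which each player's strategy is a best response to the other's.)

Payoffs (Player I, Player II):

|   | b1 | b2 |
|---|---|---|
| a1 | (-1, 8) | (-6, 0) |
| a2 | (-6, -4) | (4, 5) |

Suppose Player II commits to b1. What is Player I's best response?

a1

Against b1, Player I earns -1 from a1 and -6 from a2.
So a1 is the best response.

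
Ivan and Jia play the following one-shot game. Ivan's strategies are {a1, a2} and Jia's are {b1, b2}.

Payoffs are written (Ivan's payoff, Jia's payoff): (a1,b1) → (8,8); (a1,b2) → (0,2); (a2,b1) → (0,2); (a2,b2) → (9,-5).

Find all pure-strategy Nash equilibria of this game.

(a1, b1)

(a1, b1): Ivan gets 8 ≥ 0 from a2, and Jia gets 8 ≥ 2 from b2 — Nash equilibrium.
(a1, b2): Ivan prefers a2 (9 > 0); Jia prefers b1 (8 > 2) — not an equilibrium.
(a2, b1): Ivan prefers a1 (8 > 0) — not an equilibrium.
(a2, b2): Jia prefers b1 (2 > -5) — not an equilibrium.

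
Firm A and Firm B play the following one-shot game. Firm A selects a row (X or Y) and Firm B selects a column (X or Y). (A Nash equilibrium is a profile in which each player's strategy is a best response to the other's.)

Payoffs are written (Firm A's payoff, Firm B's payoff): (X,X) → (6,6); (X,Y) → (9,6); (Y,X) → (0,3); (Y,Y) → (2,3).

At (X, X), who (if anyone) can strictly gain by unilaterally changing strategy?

Firm A at (X, X) earns 6; deviating to Y yields 0 — not better.
Firm B earns 6; deviating to Y yields 6 — not better.
Neither player can strictly improve; the profile is a Nash equilibrium.

Neither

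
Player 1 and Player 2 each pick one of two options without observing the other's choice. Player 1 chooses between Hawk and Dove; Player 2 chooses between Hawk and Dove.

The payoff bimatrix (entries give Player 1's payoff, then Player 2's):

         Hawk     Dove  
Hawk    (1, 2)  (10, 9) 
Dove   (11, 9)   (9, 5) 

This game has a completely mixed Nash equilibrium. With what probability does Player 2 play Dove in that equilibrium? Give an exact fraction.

10/11

Let y be the probability that Player 2 plays Hawk. In a completely mixed equilibrium, Player 1 must be indifferent between Hawk and Dove.
Player 1's expected payoff from Hawk is y + 10(1−y); from Dove it is 11y + 9(1−y).
Setting these equal: −9y + 10 = 2y + 9, so y = 1/11.
Therefore Player 2 plays Dove with probability 1 − 1/11 = 10/11.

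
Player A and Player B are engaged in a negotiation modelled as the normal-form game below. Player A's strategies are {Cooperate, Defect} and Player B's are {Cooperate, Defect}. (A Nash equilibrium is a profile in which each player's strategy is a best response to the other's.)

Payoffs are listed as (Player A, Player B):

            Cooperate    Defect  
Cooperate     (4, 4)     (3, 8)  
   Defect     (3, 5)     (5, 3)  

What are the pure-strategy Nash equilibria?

(Cooperate, Cooperate): Player B prefers Defect (8 > 4) — not an equilibrium.
(Cooperate, Defect): Player A prefers Defect (5 > 3) — not an equilibrium.
(Defect, Cooperate): Player A prefers Cooperate (4 > 3) — not an equilibrium.
(Defect, Defect): Player B prefers Cooperate (5 > 3) — not an equilibrium.

none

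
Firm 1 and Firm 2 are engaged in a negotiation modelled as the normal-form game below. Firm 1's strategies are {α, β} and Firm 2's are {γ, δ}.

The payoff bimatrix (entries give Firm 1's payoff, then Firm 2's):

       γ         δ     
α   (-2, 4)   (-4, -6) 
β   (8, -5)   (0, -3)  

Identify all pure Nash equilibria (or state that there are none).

(β, δ)

(α, γ): Firm 1 prefers β (8 > -2) — not an equilibrium.
(α, δ): Firm 1 prefers β (0 > -4); Firm 2 prefers γ (4 > -6) — not an equilibrium.
(β, γ): Firm 2 prefers δ (-3 > -5) — not an equilibrium.
(β, δ): Firm 1 gets 0 ≥ -4 from α, and Firm 2 gets -3 ≥ -5 from γ — Nash equilibrium.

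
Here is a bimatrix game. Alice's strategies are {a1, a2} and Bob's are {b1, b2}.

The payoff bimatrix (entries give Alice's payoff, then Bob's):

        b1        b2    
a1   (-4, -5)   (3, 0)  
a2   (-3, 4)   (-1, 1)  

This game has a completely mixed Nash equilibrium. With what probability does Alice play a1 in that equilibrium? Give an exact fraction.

Let p be the probability that Alice plays a1. In a completely mixed equilibrium, Bob must be indifferent between b1 and b2.
Bob's expected payoff from b1 is −5p + 4(1−p); from b2 it is (1−p).
Setting these equal: −9p + 4 = −p + 1, so p = 3/8.

3/8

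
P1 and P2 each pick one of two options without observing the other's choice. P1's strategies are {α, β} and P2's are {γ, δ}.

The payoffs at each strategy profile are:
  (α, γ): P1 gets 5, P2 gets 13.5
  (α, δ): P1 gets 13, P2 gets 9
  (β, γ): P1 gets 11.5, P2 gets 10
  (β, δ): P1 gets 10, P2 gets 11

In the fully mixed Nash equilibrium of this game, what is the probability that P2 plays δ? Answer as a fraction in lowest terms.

Let q be the probability that P2 plays γ. In a completely mixed equilibrium, P1 must be indifferent between α and β.
P1's expected payoff from α is 5q + 13(1−q); from β it is 11.5q + 10(1−q).
Setting these equal: −8q + 13 = 1.5q + 10, so q = 6/19.
Therefore P2 plays δ with probability 1 − 6/19 = 13/19.

13/19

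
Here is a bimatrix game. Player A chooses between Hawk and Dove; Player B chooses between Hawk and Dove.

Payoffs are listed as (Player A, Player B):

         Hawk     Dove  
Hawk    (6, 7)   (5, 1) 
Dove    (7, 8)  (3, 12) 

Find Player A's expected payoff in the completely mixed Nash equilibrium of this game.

First find y, the probability Player B plays Hawk, from Player A's indifference between Hawk and Dove: 6y + 5(1−y) = 7y + 3(1−y), giving y = 2/3.
Since Player A is indifferent in equilibrium, Player A's expected payoff equals the payoff from either row against (2/3, 1/3). Using Hawk: 6(2/3) + 5(1/3) = 17/3.

17/3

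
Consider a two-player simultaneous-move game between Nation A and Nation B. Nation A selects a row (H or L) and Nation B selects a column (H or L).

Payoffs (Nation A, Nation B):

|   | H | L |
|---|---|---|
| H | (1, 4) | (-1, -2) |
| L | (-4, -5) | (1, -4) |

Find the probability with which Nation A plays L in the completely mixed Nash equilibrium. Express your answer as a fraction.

6/7

Let r be the probability that Nation A plays H. In a completely mixed equilibrium, Nation B must be indifferent between H and L.
Nation B's expected payoff from H is 4r − 5(1−r); from L it is −2r − 4(1−r).
Setting these equal: 9r − 5 = 2r − 4, so r = 1/7.
Therefore Nation A plays L with probability 1 − 1/7 = 6/7.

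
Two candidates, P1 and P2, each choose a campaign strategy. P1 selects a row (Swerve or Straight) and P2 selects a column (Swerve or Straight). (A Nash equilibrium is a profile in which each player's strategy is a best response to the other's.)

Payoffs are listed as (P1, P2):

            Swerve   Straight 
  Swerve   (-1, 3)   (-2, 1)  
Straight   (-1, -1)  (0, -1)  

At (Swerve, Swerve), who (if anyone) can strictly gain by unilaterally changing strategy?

Neither

P1 at (Swerve, Swerve) earns -1; deviating to Straight yields -1 — not better.
P2 earns 3; deviating to Straight yields 1 — not better.
Neither player can strictly improve; the profile is a Nash equilibrium.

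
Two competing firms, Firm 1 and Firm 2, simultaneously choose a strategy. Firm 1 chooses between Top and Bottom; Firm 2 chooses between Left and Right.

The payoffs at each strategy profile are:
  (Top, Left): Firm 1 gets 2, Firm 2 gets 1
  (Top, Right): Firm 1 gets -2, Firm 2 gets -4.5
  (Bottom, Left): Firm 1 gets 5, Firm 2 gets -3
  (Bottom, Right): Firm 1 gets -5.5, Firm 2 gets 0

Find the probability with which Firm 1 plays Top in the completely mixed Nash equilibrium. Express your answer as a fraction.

6/17

Let r be the probability that Firm 1 plays Top. In a completely mixed equilibrium, Firm 2 must be indifferent between Left and Right.
Firm 2's expected payoff from Left is r − 3(1−r); from Right it is −4.5r.
Setting these equal: 4r − 3 = −4.5r, so r = 6/17.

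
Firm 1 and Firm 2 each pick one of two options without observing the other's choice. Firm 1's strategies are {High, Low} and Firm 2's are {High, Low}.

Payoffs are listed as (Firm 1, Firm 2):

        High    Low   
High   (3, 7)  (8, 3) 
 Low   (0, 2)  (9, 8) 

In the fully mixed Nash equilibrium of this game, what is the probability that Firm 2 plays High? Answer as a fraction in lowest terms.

1/4

Let q be the probability that Firm 2 plays High. In a completely mixed equilibrium, Firm 1 must be indifferent between High and Low.
Firm 1's expected payoff from High is 3q + 8(1−q); from Low it is 9(1−q).
Setting these equal: −5q + 8 = −9q + 9, so q = 1/4.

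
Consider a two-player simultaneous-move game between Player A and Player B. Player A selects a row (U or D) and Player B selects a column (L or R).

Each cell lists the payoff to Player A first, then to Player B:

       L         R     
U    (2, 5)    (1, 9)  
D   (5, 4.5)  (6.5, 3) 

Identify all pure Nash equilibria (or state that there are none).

(U, L): Player A prefers D (5 > 2); Player B prefers R (9 > 5) — not an equilibrium.
(U, R): Player A prefers D (6.5 > 1) — not an equilibrium.
(D, L): Player A gets 5 ≥ 2 from U, and Player B gets 4.5 ≥ 3 from R — Nash equilibrium.
(D, R): Player B prefers L (4.5 > 3) — not an equilibrium.

(D, L)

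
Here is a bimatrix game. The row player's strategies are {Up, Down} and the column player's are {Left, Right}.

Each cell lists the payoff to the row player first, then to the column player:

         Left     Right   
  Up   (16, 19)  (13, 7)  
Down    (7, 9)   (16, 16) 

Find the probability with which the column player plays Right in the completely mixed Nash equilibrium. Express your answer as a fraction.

3/4

Let q be the probability that the column player plays Left. In a completely mixed equilibrium, the row player must be indifferent between Up and Down.
The row player's expected payoff from Up is 16q + 13(1−q); from Down it is 7q + 16(1−q).
Setting these equal: 3q + 13 = −9q + 16, so q = 1/4.
Therefore the column player plays Right with probability 1 − 1/4 = 3/4.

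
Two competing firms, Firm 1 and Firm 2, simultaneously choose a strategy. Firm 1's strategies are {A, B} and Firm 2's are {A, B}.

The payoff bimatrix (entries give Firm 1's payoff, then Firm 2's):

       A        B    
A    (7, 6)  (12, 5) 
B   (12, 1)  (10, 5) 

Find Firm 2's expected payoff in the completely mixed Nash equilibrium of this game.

First find p, the probability Firm 1 plays A, from Firm 2's indifference between A and B: 6p + (1−p) = 5p + 5(1−p), giving p = 4/5.
Since Firm 2 is indifferent in equilibrium, Firm 2's expected payoff equals the payoff from either column against (4/5, 1/5). Using A: 6(4/5) + (1/5) = 5.

5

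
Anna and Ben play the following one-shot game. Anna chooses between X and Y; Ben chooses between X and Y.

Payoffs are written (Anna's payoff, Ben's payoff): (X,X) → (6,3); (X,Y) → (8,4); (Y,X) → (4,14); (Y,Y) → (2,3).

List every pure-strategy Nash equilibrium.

(X, X): Ben prefers Y (4 > 3) — not an equilibrium.
(X, Y): Anna gets 8 ≥ 2 from Y, and Ben gets 4 ≥ 3 from X — Nash equilibrium.
(Y, X): Anna prefers X (6 > 4) — not an equilibrium.
(Y, Y): Anna prefers X (8 > 2); Ben prefers X (14 > 3) — not an equilibrium.

(X, Y)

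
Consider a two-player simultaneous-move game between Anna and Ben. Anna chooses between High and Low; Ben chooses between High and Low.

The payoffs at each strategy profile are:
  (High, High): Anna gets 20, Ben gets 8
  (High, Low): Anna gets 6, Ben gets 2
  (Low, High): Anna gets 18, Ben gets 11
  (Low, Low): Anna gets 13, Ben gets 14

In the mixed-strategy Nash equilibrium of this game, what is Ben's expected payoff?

10

First find x, the probability Anna plays High, from Ben's indifference between High and Low: 8x + 11(1−x) = 2x + 14(1−x), giving x = 1/3.
Since Ben is indifferent in equilibrium, Ben's expected payoff equals the payoff from either column against (1/3, 2/3). Using High: 8(1/3) + 11(2/3) = 10.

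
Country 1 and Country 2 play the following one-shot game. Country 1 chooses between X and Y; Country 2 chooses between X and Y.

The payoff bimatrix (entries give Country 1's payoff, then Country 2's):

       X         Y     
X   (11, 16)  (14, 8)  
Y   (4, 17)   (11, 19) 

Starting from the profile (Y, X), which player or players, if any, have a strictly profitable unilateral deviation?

Country 1 at (Y, X) earns 4; deviating to X yields 11 — a strict improvement.
Country 2 earns 17; deviating to Y yields 19 — a strict improvement.
Both Country 1 and Country 2 have strictly profitable deviations.

Both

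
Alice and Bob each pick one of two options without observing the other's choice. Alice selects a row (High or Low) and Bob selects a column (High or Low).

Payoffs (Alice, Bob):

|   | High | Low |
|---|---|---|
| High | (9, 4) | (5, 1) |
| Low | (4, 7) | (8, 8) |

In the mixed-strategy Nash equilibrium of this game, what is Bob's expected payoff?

First find p, the probability Alice plays High, from Bob's indifference between High and Low: 4p + 7(1−p) = p + 8(1−p), giving p = 1/4.
Since Bob is indifferent in equilibrium, Bob's expected payoff equals the payoff from either column against (1/4, 3/4). Using High: 4(1/4) + 7(3/4) = 25/4.

25/4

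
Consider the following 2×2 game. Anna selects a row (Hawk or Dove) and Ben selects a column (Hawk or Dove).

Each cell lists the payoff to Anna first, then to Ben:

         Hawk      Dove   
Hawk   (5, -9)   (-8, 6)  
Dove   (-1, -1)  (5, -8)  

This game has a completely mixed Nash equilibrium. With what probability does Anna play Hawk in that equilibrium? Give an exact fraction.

Let p be the probability that Anna plays Hawk. In a completely mixed equilibrium, Ben must be indifferent between Hawk and Dove.
Ben's expected payoff from Hawk is −9p − (1−p); from Dove it is 6p − 8(1−p).
Setting these equal: −8p − 1 = 14p − 8, so p = 7/22.

7/22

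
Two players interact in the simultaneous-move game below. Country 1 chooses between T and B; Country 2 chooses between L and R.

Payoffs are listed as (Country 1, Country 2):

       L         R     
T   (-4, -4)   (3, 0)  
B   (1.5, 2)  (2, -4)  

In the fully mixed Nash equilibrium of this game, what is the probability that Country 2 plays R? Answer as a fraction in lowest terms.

11/13

Let c be the probability that Country 2 plays L. In a completely mixed equilibrium, Country 1 must be indifferent between T and B.
Country 1's expected payoff from T is −4c + 3(1−c); from B it is 1.5c + 2(1−c).
Setting these equal: −7c + 3 = −0.5c + 2, so c = 2/13.
Therefore Country 2 plays R with probability 1 − 2/13 = 11/13.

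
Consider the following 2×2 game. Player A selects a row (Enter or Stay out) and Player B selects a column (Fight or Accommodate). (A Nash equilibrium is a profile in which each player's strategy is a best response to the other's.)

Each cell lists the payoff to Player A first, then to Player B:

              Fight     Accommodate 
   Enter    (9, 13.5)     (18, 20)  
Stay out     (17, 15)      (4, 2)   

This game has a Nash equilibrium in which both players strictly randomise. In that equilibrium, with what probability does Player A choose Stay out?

1/3

Let r be the probability that Player A plays Enter. In a completely mixed equilibrium, Player B must be indifferent between Fight and Accommodate.
Player B's expected payoff from Fight is 13.5r + 15(1−r); from Accommodate it is 20r + 2(1−r).
Setting these equal: −1.5r + 15 = 18r + 2, so r = 2/3.
Therefore Player A plays Stay out with probability 1 − 2/3 = 1/3.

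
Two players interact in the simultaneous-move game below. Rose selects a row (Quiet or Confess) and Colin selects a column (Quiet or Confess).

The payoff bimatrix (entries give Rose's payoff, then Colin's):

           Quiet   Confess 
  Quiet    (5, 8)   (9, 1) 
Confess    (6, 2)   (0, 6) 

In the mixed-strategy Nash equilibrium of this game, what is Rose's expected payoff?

First find y, the probability Colin plays Quiet, from Rose's indifference between Quiet and Confess: 5y + 9(1−y) = 6y, giving y = 9/10.
Since Rose is indifferent in equilibrium, Rose's expected payoff equals the payoff from either row against (9/10, 1/10). Using Quiet: 5(9/10) + 9(1/10) = 27/5.

27/5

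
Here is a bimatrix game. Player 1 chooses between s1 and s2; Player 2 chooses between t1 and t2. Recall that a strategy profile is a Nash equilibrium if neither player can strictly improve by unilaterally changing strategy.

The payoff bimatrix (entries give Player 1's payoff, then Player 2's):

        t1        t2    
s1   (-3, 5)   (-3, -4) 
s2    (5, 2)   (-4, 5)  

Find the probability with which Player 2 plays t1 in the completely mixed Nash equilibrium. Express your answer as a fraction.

1/9

Let c be the probability that Player 2 plays t1. In a completely mixed equilibrium, Player 1 must be indifferent between s1 and s2.
Player 1's expected payoff from s1 is −3c − 3(1−c); from s2 it is 5c − 4(1−c).
Setting these equal: -3 = 9c − 4, so c = 1/9.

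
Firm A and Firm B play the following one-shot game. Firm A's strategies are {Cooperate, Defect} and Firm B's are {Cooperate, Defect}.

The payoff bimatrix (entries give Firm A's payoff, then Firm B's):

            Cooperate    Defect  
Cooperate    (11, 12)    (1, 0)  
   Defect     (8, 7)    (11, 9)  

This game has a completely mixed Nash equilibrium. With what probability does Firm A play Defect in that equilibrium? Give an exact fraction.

6/7

Let x be the probability that Firm A plays Cooperate. In a completely mixed equilibrium, Firm B must be indifferent between Cooperate and Defect.
Firm B's expected payoff from Cooperate is 12x + 7(1−x); from Defect it is 9(1−x).
Setting these equal: 5x + 7 = −9x + 9, so x = 1/7.
Therefore Firm A plays Defect with probability 1 − 1/7 = 6/7.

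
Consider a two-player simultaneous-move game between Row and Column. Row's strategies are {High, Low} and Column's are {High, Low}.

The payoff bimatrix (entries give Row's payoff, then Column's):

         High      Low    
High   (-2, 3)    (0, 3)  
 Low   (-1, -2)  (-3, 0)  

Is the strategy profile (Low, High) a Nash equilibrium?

At (Low, High), Row earns -1; switching to High would give -2, so Row has no profitable deviation.
Column earns -2; switching to Low would give 0, so Column would deviate.
Since at least one player can profitably deviate, this is not a Nash equilibrium.

No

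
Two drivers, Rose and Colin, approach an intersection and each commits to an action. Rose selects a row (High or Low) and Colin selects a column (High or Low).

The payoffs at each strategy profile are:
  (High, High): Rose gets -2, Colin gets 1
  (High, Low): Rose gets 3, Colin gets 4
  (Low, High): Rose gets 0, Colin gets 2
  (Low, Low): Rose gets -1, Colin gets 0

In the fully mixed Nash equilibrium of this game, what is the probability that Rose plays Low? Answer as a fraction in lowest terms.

Let p be the probability that Rose plays High. In a completely mixed equilibrium, Colin must be indifferent between High and Low.
Colin's expected payoff from High is p + 2(1−p); from Low it is 4p.
Setting these equal: −p + 2 = 4p, so p = 2/5.
Therefore Rose plays Low with probability 1 − 2/5 = 3/5.

3/5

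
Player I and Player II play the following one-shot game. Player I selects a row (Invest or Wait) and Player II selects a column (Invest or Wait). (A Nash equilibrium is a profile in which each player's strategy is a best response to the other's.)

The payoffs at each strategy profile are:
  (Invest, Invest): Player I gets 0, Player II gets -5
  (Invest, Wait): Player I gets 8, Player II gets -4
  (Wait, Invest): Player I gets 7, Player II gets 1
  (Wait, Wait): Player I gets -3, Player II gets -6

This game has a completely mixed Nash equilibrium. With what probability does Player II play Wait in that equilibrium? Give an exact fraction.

Let c be the probability that Player II plays Invest. In a completely mixed equilibrium, Player I must be indifferent between Invest and Wait.
Player I's expected payoff from Invest is 8(1−c); from Wait it is 7c − 3(1−c).
Setting these equal: −8c + 8 = 10c − 3, so c = 11/18.
Therefore Player II plays Wait with probability 1 − 11/18 = 7/18.

7/18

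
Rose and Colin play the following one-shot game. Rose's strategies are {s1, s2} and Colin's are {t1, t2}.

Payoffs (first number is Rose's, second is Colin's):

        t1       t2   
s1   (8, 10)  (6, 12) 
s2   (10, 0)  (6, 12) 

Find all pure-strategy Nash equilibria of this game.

(s1, t2) and (s2, t2)

(s1, t1): Rose prefers s2 (10 > 8); Colin prefers t2 (12 > 10) — not an equilibrium.
(s1, t2): Rose gets 6 ≥ 6 from s2, and Colin gets 12 ≥ 10 from t1 — Nash equilibrium.
(s2, t1): Colin prefers t2 (12 > 0) — not an equilibrium.
(s2, t2): Rose gets 6 ≥ 6 from s1, and Colin gets 12 ≥ 0 from t1 — Nash equilibrium.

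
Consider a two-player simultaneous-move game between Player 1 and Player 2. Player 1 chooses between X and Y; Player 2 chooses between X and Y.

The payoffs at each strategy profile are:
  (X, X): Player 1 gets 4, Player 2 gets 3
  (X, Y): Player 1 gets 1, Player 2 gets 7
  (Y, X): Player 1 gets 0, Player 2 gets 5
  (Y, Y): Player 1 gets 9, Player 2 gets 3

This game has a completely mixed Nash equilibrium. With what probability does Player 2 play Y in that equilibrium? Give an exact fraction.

1/3

Let c be the probability that Player 2 plays X. In a completely mixed equilibrium, Player 1 must be indifferent between X and Y.
Player 1's expected payoff from X is 4c + (1−c); from Y it is 9(1−c).
Setting these equal: 3c + 1 = −9c + 9, so c = 2/3.
Therefore Player 2 plays Y with probability 1 − 2/3 = 1/3.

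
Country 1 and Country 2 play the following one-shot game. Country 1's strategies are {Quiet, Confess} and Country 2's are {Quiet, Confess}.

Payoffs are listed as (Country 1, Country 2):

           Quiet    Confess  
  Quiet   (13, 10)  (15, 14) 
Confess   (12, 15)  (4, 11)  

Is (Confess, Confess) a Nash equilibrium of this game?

At (Confess, Confess), Country 1 earns 4; switching to Quiet would give 15, so Country 1 would deviate.
Country 2 earns 11; switching to Quiet would give 15, so Country 2 would deviate.
Since at least one player can profitably deviate, this is not a Nash equilibrium.

No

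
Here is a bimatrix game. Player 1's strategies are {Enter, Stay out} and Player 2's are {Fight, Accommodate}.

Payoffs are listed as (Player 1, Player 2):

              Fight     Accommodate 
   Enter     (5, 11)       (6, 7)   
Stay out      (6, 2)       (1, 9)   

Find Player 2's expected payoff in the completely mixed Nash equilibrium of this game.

85/11

First find p, the probability Player 1 plays Enter, from Player 2's indifference between Fight and Accommodate: 11p + 2(1−p) = 7p + 9(1−p), giving p = 7/11.
Since Player 2 is indifferent in equilibrium, Player 2's expected payoff equals the payoff from either column against (7/11, 4/11). Using Fight: 11(7/11) + 2(4/11) = 85/11.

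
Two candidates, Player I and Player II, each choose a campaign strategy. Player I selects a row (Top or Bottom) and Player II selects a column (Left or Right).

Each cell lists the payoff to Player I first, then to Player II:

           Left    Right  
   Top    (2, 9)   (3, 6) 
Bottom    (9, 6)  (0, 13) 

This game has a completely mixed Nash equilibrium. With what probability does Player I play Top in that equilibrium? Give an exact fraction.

Let p be the probability that Player I plays Top. In a completely mixed equilibrium, Player II must be indifferent between Left and Right.
Player II's expected payoff from Left is 9p + 6(1−p); from Right it is 6p + 13(1−p).
Setting these equal: 3p + 6 = −7p + 13, so p = 7/10.

7/10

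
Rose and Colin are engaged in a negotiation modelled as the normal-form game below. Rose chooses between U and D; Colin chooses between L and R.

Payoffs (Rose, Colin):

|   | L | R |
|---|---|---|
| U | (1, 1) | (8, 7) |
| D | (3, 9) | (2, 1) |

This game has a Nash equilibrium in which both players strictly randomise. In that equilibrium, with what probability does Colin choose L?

Let c be the probability that Colin plays L. In a completely mixed equilibrium, Rose must be indifferent between U and D.
Rose's expected payoff from U is c + 8(1−c); from D it is 3c + 2(1−c).
Setting these equal: −7c + 8 = c + 2, so c = 3/4.

3/4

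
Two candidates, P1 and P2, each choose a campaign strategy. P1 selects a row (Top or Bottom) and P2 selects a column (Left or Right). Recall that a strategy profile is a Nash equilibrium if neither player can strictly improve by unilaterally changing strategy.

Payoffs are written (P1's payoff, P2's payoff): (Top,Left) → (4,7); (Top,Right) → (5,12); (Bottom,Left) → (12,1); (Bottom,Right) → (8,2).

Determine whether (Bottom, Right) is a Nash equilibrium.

At (Bottom, Right), P1 earns 8; switching to Top would give 5, so P1 has no profitable deviation.
P2 earns 2; switching to Left would give 1, so P2 has no profitable deviation.
Neither player can gain by a unilateral deviation, so this profile is a Nash equilibrium.

Yes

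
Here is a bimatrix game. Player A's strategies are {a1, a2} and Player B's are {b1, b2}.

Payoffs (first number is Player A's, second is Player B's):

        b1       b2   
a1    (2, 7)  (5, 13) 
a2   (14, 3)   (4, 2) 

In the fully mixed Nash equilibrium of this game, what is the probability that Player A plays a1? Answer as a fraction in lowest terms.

1/7

Let p be the probability that Player A plays a1. In a completely mixed equilibrium, Player B must be indifferent between b1 and b2.
Player B's expected payoff from b1 is 7p + 3(1−p); from b2 it is 13p + 2(1−p).
Setting these equal: 4p + 3 = 11p + 2, so p = 1/7.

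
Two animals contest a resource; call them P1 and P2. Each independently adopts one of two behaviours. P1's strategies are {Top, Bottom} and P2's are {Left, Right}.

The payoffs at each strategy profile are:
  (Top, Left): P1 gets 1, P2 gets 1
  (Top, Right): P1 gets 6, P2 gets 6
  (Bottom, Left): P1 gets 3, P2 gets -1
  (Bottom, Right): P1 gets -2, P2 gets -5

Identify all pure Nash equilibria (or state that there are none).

(Top, Right) and (Bottom, Left)

(Top, Left): P1 prefers Bottom (3 > 1); P2 prefers Right (6 > 1) — not an equilibrium.
(Top, Right): P1 gets 6 ≥ -2 from Bottom, and P2 gets 6 ≥ 1 from Left — Nash equilibrium.
(Bottom, Left): P1 gets 3 ≥ 1 from Top, and P2 gets -1 ≥ -5 from Right — Nash equilibrium.
(Bottom, Right): P1 prefers Top (6 > -2); P2 prefers Left (-1 > -5) — not an equilibrium.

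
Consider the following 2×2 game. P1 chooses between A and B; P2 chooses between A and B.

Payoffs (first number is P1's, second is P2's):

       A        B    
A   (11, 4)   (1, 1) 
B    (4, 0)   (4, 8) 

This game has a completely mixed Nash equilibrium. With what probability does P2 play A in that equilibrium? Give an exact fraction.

Let c be the probability that P2 plays A. In a completely mixed equilibrium, P1 must be indifferent between A and B.
P1's expected payoff from A is 11c + (1−c); from B it is 4c + 4(1−c).
Setting these equal: 10c + 1 = 4, so c = 3/10.

3/10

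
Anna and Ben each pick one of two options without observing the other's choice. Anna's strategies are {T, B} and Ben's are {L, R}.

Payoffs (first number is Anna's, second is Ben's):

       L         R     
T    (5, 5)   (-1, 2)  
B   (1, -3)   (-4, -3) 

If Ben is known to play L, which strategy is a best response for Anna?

T

Against L, Anna earns 5 from T and 1 from B.
So T is the best response.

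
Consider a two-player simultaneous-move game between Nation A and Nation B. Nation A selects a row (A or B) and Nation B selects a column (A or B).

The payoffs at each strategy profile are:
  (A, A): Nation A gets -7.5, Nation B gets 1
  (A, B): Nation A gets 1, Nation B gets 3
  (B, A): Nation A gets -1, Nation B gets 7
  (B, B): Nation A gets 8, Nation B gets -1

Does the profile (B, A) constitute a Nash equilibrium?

At (B, A), Nation A earns -1; switching to A would give -7.5, so Nation A has no profitable deviation.
Nation B earns 7; switching to B would give -1, so Nation B has no profitable deviation.
Neither player can gain by a unilateral deviation, so this profile is a Nash equilibrium.

Yes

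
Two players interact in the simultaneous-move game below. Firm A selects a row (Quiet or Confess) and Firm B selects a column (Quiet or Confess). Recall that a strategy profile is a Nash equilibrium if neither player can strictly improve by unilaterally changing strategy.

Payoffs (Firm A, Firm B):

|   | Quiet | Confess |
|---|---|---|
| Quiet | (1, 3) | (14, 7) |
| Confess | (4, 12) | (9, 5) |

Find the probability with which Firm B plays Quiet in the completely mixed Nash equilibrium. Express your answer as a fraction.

5/8

Let c be the probability that Firm B plays Quiet. In a completely mixed equilibrium, Firm A must be indifferent between Quiet and Confess.
Firm A's expected payoff from Quiet is c + 14(1−c); from Confess it is 4c + 9(1−c).
Setting these equal: −13c + 14 = −5c + 9, so c = 5/8.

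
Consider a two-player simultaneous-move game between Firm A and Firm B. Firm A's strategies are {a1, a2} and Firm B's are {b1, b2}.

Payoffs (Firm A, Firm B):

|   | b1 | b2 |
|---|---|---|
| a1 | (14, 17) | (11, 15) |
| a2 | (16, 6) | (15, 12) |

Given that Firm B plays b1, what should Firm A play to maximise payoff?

Against b1, Firm A earns 14 from a1 and 16 from a2.
So a2 is the best response.

a2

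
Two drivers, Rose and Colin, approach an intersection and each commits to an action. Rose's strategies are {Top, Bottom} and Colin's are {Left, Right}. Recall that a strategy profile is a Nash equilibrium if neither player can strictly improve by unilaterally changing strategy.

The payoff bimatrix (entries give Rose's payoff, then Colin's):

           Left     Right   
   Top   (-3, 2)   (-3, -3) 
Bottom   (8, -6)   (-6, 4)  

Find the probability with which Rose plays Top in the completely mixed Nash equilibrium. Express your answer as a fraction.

2/3

Let p be the probability that Rose plays Top. In a completely mixed equilibrium, Colin must be indifferent between Left and Right.
Colin's expected payoff from Left is 2p − 6(1−p); from Right it is −3p + 4(1−p).
Setting these equal: 8p − 6 = −7p + 4, so p = 2/3.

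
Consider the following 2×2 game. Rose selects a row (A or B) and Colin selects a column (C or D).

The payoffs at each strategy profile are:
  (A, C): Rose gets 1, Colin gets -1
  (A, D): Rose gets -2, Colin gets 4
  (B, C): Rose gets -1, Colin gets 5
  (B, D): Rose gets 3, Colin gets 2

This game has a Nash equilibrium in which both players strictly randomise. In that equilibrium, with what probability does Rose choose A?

Let r be the probability that Rose plays A. In a completely mixed equilibrium, Colin must be indifferent between C and D.
Colin's expected payoff from C is −r + 5(1−r); from D it is 4r + 2(1−r).
Setting these equal: −6r + 5 = 2r + 2, so r = 3/8.

3/8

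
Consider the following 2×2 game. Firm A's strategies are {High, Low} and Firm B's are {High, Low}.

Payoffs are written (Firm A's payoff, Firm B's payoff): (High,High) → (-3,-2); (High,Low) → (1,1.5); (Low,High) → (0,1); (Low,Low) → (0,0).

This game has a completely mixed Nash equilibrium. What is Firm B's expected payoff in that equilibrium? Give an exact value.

First find x, the probability Firm A plays High, from Firm B's indifference between High and Low: −2x + (1−x) = 1.5x, giving x = 2/9.
Since Firm B is indifferent in equilibrium, Firm B's expected payoff equals the payoff from either column against (2/9, 7/9). Using High: −2(2/9) + (7/9) = 1/3.

1/3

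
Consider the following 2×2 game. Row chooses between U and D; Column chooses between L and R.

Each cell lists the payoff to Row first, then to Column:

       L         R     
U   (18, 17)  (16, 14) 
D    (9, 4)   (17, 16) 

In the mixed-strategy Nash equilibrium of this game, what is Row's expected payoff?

81/5

First find q, the probability Column plays L, from Row's indifference between U and D: 18q + 16(1−q) = 9q + 17(1−q), giving q = 1/10.
Since Row is indifferent in equilibrium, Row's expected payoff equals the payoff from either row against (1/10, 9/10). Using U: 18(1/10) + 16(9/10) = 81/5.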